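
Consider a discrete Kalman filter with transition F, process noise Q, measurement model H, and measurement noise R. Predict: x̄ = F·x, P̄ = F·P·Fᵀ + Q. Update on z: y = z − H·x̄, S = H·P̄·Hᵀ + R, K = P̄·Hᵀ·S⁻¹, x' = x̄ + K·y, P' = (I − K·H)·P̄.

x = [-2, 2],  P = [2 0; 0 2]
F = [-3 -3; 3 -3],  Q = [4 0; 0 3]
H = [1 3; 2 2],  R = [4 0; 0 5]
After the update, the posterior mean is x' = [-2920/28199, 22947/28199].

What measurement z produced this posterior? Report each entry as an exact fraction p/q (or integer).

x̄ = F·x = [0, -12]
P̄ = F·P·Fᵀ + Q = [40 0; 0 39]
S = H·P̄·Hᵀ + R = [395 314; 314 321]
K = P̄·Hᵀ·S⁻¹ = [-12280/28199 19040/28199; 13065/28199 -5928/28199]
x' − x̄ = [-2920/28199, 361335/28199] = K·y
y = (KᵀK)⁻¹·Kᵀ·(x' − x̄) = [39, 25]
z = y + H·x̄ = [39, 25] + [-36, -24] = [3, 1]

z = [3, 1]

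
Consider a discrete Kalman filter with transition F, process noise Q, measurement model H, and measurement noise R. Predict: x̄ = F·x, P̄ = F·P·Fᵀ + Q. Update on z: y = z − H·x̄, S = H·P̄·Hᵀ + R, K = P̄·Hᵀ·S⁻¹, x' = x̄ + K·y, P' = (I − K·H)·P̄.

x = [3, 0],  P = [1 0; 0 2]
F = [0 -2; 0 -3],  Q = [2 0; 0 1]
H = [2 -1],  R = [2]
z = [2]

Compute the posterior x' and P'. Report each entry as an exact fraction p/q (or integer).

x̄ = F·x = [0, 0]
P̄ = F·P·Fᵀ + Q = [10 12; 12 19]
y = z − H·x̄ = [2]
S = H·P̄·Hᵀ + R = [13]
K = P̄·Hᵀ·S⁻¹ = [8/13; 5/13]
x' = x̄ + K·y = [16/13, 10/13]
P' = (I − K·H)·P̄ = [66/13 116/13; 116/13 222/13]

x' = [16/13, 10/13]
P' = [66/13 116/13; 116/13 222/13]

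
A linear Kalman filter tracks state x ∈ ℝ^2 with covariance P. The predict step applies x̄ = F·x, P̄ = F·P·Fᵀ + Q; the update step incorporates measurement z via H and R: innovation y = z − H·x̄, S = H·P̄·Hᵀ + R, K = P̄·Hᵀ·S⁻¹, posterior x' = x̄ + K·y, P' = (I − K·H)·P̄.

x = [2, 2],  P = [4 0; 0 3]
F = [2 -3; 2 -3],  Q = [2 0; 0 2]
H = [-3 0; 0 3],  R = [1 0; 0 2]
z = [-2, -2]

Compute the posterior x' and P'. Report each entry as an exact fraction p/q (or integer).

x̄ = F·x = [-2, -2]
P̄ = F·P·Fᵀ + Q = [45 43; 43 45]
y = z − H·x̄ = [-8, 4]
S = H·P̄·Hᵀ + R = [406 -387; -387 407]
K = P̄·Hᵀ·S⁻¹ = [-5022/15473 129/15473; -258/15473 4887/15473]
x' = x̄ + K·y = [9746/15473, -9334/15473]
P' = (I − K·H)·P̄ = [1674/15473 86/15473; 86/15473 3258/15473]

x' = [9746/15473, -9334/15473]
P' = [1674/15473 86/15473; 86/15473 3258/15473]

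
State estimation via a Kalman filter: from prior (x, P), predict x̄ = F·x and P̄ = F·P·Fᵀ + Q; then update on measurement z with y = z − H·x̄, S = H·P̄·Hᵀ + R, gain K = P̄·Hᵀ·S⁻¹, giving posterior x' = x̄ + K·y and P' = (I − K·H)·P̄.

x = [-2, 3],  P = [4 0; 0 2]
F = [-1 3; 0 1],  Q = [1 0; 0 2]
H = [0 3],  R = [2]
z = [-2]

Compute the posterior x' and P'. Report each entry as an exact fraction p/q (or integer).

x' = [110/19, -9/19]
P' = [275/19 6/19; 6/19 4/19]

x̄ = F·x = [11, 3]
P̄ = F·P·Fᵀ + Q = [23 6; 6 4]
y = z − H·x̄ = [-11]
S = H·P̄·Hᵀ + R = [38]
K = P̄·Hᵀ·S⁻¹ = [9/19; 6/19]
x' = x̄ + K·y = [110/19, -9/19]
P' = (I − K·H)·P̄ = [275/19 6/19; 6/19 4/19]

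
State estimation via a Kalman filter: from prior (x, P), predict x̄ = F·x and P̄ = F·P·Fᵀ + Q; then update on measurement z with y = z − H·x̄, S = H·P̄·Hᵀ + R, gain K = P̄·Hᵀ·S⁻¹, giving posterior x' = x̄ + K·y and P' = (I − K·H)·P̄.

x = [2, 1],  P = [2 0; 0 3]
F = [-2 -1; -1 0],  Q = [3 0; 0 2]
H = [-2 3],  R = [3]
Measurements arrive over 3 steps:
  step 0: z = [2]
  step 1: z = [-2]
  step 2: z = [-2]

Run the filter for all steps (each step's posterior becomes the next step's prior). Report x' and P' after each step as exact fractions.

step 0: x' = [-203/47, -102/47], P' = [402/47 252/47; 252/47 172/47]
step 1: x' = [21526/3649, 11605/3649], P' = [73443/3649 46272/3649; 46272/3649 30224/3649]
step 2: x' = [-229771/124961, -446959/249922], P' = [3274395/124961 2067783/124961; 2067783/124961 5369995/499844]

step 0: x̄ = F·x = [-5, -2]
step 0: P̄ = F·P·Fᵀ + Q = [14 4; 4 4]
step 0: y = z − H·x̄ = [-2]
step 0: S = H·P̄·Hᵀ + R = [47]
step 0: K = P̄·Hᵀ·S⁻¹ = [-16/47; 4/47]
step 0: x' = x̄ + K·y = [-203/47, -102/47]
step 0: P' = (I − K·H)·P̄ = [402/47 252/47; 252/47 172/47]
step 1: x̄ = F·x = [508/47, 203/47]
step 1: P̄ = F·P·Fᵀ + Q = [2929/47 1056/47; 1056/47 496/47]
step 1: y = z − H·x̄ = [313/47]
step 1: S = H·P̄·Hᵀ + R = [3649/47]
step 1: K = P̄·Hᵀ·S⁻¹ = [-2690/3649; -624/3649]
step 1: x' = x̄ + K·y = [21526/3649, 11605/3649]
step 1: P' = (I − K·H)·P̄ = [73443/3649 46272/3649; 46272/3649 30224/3649]
step 2: x̄ = F·x = [-54657/3649, -21526/3649]
step 2: P̄ = F·P·Fᵀ + Q = [520031/3649 193158/3649; 193158/3649 80741/3649]
step 2: y = z − H·x̄ = [-52034/3649]
step 2: S = H·P̄·Hᵀ + R = [499844/3649]
step 2: K = P̄·Hᵀ·S⁻¹ = [-115147/124961; -144093/499844]
step 2: x' = x̄ + K·y = [-229771/124961, -446959/249922]
step 2: P' = (I − K·H)·P̄ = [3274395/124961 2067783/124961; 2067783/124961 5369995/499844]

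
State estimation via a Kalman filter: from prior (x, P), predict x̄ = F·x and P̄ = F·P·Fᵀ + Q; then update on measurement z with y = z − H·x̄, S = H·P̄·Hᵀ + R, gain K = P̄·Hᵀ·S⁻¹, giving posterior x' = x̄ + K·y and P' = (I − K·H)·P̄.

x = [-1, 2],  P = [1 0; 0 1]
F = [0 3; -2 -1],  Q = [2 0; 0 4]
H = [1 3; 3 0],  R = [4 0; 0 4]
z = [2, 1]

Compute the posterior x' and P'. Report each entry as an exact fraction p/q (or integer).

x' = [71/129, 23/43]
P' = [1708/3999 -188/1333; -188/1333 624/1333]

x̄ = F·x = [6, 0]
P̄ = F·P·Fᵀ + Q = [11 -3; -3 9]
y = z − H·x̄ = [-4, -17]
S = H·P̄·Hᵀ + R = [78 6; 6 103]
K = P̄·Hᵀ·S⁻¹ = [4/3999 427/1333; 421/1333 -141/1333]
x' = x̄ + K·y = [71/129, 23/43]
P' = (I − K·H)·P̄ = [1708/3999 -188/1333; -188/1333 624/1333]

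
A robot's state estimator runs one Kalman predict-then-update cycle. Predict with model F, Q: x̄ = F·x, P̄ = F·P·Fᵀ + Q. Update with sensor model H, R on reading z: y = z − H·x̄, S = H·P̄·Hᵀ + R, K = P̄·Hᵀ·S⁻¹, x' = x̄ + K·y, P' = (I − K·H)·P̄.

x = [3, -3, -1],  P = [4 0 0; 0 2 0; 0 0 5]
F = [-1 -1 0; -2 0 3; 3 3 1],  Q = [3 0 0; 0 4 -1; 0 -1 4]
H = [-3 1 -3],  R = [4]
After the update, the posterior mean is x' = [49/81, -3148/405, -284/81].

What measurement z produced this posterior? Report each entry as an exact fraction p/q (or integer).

x̄ = F·x = [0, -9, -1]
P̄ = F·P·Fᵀ + Q = [9 8 -18; 8 65 -10; -18 -10 63]
S = H·P̄·Hᵀ + R = [405]
K = P̄·Hᵀ·S⁻¹ = [7/81; 71/405; -29/81]
x' − x̄ = [49/81, 497/405, -203/81] = K·y
y = (KᵀK)⁻¹·Kᵀ·(x' − x̄) = [7]
z = y + H·x̄ = [7] + [-6] = [1]

z = [1]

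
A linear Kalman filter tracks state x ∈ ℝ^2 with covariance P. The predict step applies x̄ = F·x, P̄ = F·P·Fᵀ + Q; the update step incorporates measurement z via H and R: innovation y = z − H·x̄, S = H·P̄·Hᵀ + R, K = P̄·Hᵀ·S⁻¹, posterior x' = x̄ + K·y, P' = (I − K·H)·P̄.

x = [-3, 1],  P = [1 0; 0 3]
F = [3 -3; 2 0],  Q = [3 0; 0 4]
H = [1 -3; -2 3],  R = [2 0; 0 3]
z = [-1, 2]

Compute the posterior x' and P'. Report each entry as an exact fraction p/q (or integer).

x̄ = F·x = [-12, -6]
P̄ = F·P·Fᵀ + Q = [39 6; 6 8]
y = z − H·x̄ = [-7, -4]
S = H·P̄·Hᵀ + R = [77 -96; -96 159]
K = P̄·Hᵀ·S⁻¹ = [-807/1009 -868/1009; -570/1009 -268/1009]
x' = x̄ + K·y = [-2987/1009, -992/1009]
P' = (I − K·H)·P̄ = [4218/1009 1944/1009; 1944/1009 1028/1009]

x' = [-2987/1009, -992/1009]
P' = [4218/1009 1944/1009; 1944/1009 1028/1009]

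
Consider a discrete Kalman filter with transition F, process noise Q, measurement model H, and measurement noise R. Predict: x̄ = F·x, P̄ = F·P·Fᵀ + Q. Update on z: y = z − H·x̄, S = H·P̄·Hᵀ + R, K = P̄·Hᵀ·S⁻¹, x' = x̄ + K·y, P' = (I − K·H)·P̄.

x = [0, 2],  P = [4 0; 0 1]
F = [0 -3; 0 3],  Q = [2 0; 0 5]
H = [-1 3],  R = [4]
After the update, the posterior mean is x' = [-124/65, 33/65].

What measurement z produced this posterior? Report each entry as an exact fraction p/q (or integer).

x̄ = F·x = [-6, 6]
P̄ = F·P·Fᵀ + Q = [11 -9; -9 14]
S = H·P̄·Hᵀ + R = [195]
K = P̄·Hᵀ·S⁻¹ = [-38/195; 17/65]
x' − x̄ = [266/65, -357/65] = K·y
y = (KᵀK)⁻¹·Kᵀ·(x' − x̄) = [-21]
z = y + H·x̄ = [-21] + [24] = [3]

z = [3]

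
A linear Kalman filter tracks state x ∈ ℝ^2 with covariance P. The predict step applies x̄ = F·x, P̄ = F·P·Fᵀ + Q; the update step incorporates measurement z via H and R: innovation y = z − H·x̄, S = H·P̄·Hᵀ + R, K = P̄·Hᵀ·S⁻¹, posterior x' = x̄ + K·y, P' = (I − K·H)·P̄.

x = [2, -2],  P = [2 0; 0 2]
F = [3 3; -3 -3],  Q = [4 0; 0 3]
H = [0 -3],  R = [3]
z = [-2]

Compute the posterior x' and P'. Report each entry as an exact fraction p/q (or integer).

x̄ = F·x = [0, 0]
P̄ = F·P·Fᵀ + Q = [40 -36; -36 39]
y = z − H·x̄ = [-2]
S = H·P̄·Hᵀ + R = [354]
K = P̄·Hᵀ·S⁻¹ = [18/59; -39/118]
x' = x̄ + K·y = [-36/59, 39/59]
P' = (I − K·H)·P̄ = [416/59 -18/59; -18/59 39/118]

x' = [-36/59, 39/59]
P' = [416/59 -18/59; -18/59 39/118]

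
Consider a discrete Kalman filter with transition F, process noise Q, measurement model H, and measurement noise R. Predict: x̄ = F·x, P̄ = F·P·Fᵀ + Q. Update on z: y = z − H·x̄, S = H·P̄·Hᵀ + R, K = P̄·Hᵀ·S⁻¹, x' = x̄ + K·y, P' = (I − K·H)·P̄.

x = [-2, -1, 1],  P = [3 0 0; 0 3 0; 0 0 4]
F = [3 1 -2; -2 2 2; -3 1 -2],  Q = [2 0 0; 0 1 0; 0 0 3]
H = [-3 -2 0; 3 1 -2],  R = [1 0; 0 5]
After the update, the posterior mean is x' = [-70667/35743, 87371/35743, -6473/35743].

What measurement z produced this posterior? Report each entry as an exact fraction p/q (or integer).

z = [1, -3]

x̄ = F·x = [-9, 4, 3]
P̄ = F·P·Fᵀ + Q = [48 -28 -8; -28 41 8; -8 8 49]
S = H·P̄·Hᵀ + R = [261 -278; -278 570]
K = P̄·Hᵀ·S⁻¹ = [-6732/35743 4994/35743; -7631/35743 -14843/71486; -13566/35743 -13765/35743]
x' − x̄ = [251020/35743, -55601/35743, -113702/35743] = K·y
y = (KᵀK)⁻¹·Kᵀ·(x' − x̄) = [-18, 26]
z = y + H·x̄ = [-18, 26] + [19, -29] = [1, -3]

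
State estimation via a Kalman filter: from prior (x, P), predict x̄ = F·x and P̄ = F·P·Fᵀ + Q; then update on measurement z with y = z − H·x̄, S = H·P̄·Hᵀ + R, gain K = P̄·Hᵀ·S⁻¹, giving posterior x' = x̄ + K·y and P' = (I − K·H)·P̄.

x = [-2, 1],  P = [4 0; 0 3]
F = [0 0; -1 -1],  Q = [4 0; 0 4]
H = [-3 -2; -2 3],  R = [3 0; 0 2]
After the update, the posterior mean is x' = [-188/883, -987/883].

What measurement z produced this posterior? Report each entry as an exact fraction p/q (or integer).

x̄ = F·x = [0, 1]
P̄ = F·P·Fᵀ + Q = [4 0; 0 11]
S = H·P̄·Hᵀ + R = [83 -42; -42 117]
K = P̄·Hᵀ·S⁻¹ = [-580/2649 -1168/7947; -132/883 605/2649]
x' − x̄ = [-188/883, -1870/883] = K·y
y = (KᵀK)⁻¹·Kᵀ·(x' − x̄) = [5, -6]
z = y + H·x̄ = [5, -6] + [-2, 3] = [3, -3]

z = [3, -3]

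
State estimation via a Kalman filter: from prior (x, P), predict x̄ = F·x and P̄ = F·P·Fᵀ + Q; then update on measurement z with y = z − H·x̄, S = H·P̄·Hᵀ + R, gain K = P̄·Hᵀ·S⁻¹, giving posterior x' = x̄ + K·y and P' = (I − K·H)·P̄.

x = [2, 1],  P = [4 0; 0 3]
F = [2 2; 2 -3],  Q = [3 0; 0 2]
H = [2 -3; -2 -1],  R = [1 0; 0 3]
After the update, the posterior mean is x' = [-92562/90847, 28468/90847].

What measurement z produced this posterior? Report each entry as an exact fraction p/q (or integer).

z = [-3, 2]

x̄ = F·x = [6, 1]
P̄ = F·P·Fᵀ + Q = [31 -2; -2 45]
S = H·P̄·Hᵀ + R = [554 3; 3 164]
K = P̄·Hᵀ·S⁻¹ = [11332/90847 -33444/90847; -22673/90847 -22297/90847]
x' − x̄ = [-637644/90847, -62379/90847] = K·y
y = (KᵀK)⁻¹·Kᵀ·(x' − x̄) = [-12, 15]
z = y + H·x̄ = [-12, 15] + [9, -13] = [-3, 2]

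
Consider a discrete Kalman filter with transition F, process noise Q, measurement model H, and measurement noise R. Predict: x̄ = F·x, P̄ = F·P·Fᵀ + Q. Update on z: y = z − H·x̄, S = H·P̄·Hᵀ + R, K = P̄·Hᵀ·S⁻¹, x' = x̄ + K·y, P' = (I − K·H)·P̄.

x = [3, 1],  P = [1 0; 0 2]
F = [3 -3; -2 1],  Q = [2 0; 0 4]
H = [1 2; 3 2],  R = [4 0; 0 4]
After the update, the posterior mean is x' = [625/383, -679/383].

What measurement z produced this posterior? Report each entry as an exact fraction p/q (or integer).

x̄ = F·x = [6, -5]
P̄ = F·P·Fᵀ + Q = [29 -12; -12 10]
S = H·P̄·Hᵀ + R = [25 31; 31 161]
K = P̄·Hᵀ·S⁻¹ = [-287/766 355/766; 223/383 -81/383]
x' − x̄ = [-1673/383, 1236/383] = K·y
y = (KᵀK)⁻¹·Kᵀ·(x' − x̄) = [3, -7]
z = y + H·x̄ = [3, -7] + [-4, 8] = [-1, 1]

z = [-1, 1]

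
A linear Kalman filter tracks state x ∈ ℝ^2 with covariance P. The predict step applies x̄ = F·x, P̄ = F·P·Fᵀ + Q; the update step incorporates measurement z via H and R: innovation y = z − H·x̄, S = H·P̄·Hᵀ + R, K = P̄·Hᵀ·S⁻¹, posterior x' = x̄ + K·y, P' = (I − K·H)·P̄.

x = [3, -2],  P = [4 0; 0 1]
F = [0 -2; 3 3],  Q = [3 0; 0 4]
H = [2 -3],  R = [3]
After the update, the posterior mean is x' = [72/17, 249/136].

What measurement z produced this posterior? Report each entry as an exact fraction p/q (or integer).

z = [3]

x̄ = F·x = [4, 3]
P̄ = F·P·Fᵀ + Q = [7 -6; -6 49]
S = H·P̄·Hᵀ + R = [544]
K = P̄·Hᵀ·S⁻¹ = [1/17; -159/544]
x' − x̄ = [4/17, -159/136] = K·y
y = (KᵀK)⁻¹·Kᵀ·(x' − x̄) = [4]
z = y + H·x̄ = [4] + [-1] = [3]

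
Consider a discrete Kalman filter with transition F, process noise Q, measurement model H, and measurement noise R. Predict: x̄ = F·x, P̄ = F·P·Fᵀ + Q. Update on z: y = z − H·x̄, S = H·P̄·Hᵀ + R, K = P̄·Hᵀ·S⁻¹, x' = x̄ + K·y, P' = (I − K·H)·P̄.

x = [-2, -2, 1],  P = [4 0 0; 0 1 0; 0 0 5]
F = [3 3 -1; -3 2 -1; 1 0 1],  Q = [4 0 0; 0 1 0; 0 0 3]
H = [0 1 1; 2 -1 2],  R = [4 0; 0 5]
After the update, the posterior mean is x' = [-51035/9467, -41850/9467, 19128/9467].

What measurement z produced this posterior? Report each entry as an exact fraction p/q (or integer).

x̄ = F·x = [-13, 1, -1]
P̄ = F·P·Fᵀ + Q = [54 -25 7; -25 46 -17; 7 -17 12]
S = H·P̄·Hᵀ + R = [28 -75; -75 539]
K = P̄·Hᵀ·S⁻¹ = [1323/9467 2766/9467; 5881/9467 -1465/9467; 1430/9467 1165/9467]
x' − x̄ = [72036/9467, -51317/9467, 28595/9467] = K·y
y = (KᵀK)⁻¹·Kᵀ·(x' − x̄) = [-2, 27]
z = y + H·x̄ = [-2, 27] + [0, -29] = [-2, -2]

z = [-2, -2]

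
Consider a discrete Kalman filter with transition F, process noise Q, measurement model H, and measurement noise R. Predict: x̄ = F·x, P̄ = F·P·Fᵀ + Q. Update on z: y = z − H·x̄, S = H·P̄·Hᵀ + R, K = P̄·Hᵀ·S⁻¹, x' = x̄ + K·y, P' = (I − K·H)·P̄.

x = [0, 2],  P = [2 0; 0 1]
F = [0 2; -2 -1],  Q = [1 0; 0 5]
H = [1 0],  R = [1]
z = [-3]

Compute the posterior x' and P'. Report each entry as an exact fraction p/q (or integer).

x̄ = F·x = [4, -2]
P̄ = F·P·Fᵀ + Q = [5 -2; -2 14]
y = z − H·x̄ = [-7]
S = H·P̄·Hᵀ + R = [6]
K = P̄·Hᵀ·S⁻¹ = [5/6; -1/3]
x' = x̄ + K·y = [-11/6, 1/3]
P' = (I − K·H)·P̄ = [5/6 -1/3; -1/3 40/3]

x' = [-11/6, 1/3]
P' = [5/6 -1/3; -1/3 40/3]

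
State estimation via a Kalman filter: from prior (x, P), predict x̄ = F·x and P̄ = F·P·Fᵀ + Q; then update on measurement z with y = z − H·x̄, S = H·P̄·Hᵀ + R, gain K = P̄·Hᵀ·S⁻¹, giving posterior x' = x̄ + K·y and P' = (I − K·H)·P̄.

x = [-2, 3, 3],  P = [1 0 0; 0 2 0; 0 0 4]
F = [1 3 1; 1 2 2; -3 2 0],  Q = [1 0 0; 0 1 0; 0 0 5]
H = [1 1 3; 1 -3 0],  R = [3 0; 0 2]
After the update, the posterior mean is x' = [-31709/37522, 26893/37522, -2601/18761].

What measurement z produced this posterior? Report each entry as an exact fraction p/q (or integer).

x̄ = F·x = [10, 10, 12]
P̄ = F·P·Fᵀ + Q = [24 21 9; 21 26 5; 9 5 22]
S = H·P̄·Hᵀ + R = [377 -114; -114 134]
K = P̄·Hᵀ·S⁻¹ = [2601/18761 -6495/37522; 905/18761 -14421/37522; 5018/18761 3429/18761]
x' − x̄ = [-406929/37522, -348327/37522, -227733/18761] = K·y
y = (KᵀK)⁻¹·Kᵀ·(x' − x̄) = [-57, 17]
z = y + H·x̄ = [-57, 17] + [56, -20] = [-1, -3]

z = [-1, -3]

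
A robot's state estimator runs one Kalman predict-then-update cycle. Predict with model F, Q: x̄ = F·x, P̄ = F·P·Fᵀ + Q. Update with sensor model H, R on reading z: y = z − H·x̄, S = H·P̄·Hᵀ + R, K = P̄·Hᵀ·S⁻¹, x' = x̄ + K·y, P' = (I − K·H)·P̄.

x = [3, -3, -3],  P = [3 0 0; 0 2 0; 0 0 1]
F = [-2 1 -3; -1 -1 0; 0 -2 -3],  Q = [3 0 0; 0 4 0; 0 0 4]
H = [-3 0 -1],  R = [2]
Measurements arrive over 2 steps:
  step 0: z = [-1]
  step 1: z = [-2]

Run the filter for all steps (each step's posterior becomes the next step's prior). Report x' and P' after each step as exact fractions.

step 0: x̄ = F·x = [0, 0, 15]
step 0: P̄ = F·P·Fᵀ + Q = [26 4 5; 4 9 4; 5 4 21]
step 0: y = z − H·x̄ = [14]
step 0: S = H·P̄·Hᵀ + R = [287]
step 0: K = P̄·Hᵀ·S⁻¹ = [-83/287; -16/287; -36/287]
step 0: x' = x̄ + K·y = [-166/41, -32/41, 543/41]
step 0: P' = (I − K·H)·P̄ = [573/287 -180/287 -1553/287; -180/287 2327/287 572/287; -1553/287 572/287 4731/287]
step 1: x̄ = F·x = [-1329/41, 198/41, -1565/41]
step 1: P̄ = F·P·Fᵀ + Q = [26711/287 -4304/287 4229/41; -4304/287 3688/287 193/41; 4229/41 193/41 8557/41]
step 1: y = z − H·x̄ = [-5634/41]
step 1: S = H·P̄·Hᵀ + R = [478490/287]
step 1: K = P̄·Hᵀ·S⁻¹ = [-54868/239245; 11561/478490; -74354/239245]
step 1: x' = x̄ + K·y = [-215373/239245, 361053/239245, 1085171/239245]
step 1: P' = (I − K·H)·P̄ = [1287381/239245 -1377636/239245 -3752407/239245; -1377636/239245 5682977/478490 4121347/239245; -3752407/239245 4121347/239245 11405929/239245]

step 0: x' = [-166/41, -32/41, 543/41], P' = [573/287 -180/287 -1553/287; -180/287 2327/287 572/287; -1553/287 572/287 4731/287]
step 1: x' = [-215373/239245, 361053/239245, 1085171/239245], P' = [1287381/239245 -1377636/239245 -3752407/239245; -1377636/239245 5682977/478490 4121347/239245; -3752407/239245 4121347/239245 11405929/239245]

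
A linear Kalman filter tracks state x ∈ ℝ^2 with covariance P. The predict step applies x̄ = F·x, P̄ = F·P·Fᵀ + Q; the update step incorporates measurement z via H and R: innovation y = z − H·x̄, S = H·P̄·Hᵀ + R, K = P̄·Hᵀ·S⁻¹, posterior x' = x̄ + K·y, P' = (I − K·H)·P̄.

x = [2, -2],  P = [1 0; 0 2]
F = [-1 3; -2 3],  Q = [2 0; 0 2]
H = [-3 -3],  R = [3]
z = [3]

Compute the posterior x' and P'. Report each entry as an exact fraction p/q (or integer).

x' = [43/256, -79/64]
P' = [333/256 -73/64; -73/64 21/16]

x̄ = F·x = [-8, -10]
P̄ = F·P·Fᵀ + Q = [21 20; 20 24]
y = z − H·x̄ = [-51]
S = H·P̄·Hᵀ + R = [768]
K = P̄·Hᵀ·S⁻¹ = [-41/256; -11/64]
x' = x̄ + K·y = [43/256, -79/64]
P' = (I − K·H)·P̄ = [333/256 -73/64; -73/64 21/16]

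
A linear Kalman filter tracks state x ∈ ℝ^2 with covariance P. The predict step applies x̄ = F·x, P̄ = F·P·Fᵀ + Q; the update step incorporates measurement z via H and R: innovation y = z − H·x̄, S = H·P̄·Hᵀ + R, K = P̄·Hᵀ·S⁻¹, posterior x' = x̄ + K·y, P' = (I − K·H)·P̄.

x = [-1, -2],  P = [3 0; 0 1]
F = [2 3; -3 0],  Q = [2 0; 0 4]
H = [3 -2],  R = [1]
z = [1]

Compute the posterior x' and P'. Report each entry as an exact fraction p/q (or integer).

x̄ = F·x = [-8, 3]
P̄ = F·P·Fᵀ + Q = [23 -18; -18 31]
y = z − H·x̄ = [31]
S = H·P̄·Hᵀ + R = [548]
K = P̄·Hᵀ·S⁻¹ = [105/548; -29/137]
x' = x̄ + K·y = [-1129/548, -488/137]
P' = (I − K·H)·P̄ = [1579/548 579/137; 579/137 883/137]

x' = [-1129/548, -488/137]
P' = [1579/548 579/137; 579/137 883/137]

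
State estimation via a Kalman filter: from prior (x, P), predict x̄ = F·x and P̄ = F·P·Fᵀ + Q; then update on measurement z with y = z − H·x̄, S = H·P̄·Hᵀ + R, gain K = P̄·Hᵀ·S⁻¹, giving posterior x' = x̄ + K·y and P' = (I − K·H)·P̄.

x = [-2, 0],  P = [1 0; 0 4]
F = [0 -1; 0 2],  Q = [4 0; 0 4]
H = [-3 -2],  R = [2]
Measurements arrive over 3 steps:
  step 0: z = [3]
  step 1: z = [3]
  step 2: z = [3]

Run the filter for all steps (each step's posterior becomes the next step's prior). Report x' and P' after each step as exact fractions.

step 0: x' = [-12/29, -24/29], P' = [200/29 -296/29; -296/29 452/29]
step 1: x' = [948/1009, -2904/1009], P' = [19576/1009 -29416/1009; -29416/1009 44692/1009]
step 2: x' = [144708/49589, -291384/49589], P' = [1868696/49589 -2819336/49589; -2819336/49589 4277732/49589]

step 0: x̄ = F·x = [0, 0]
step 0: P̄ = F·P·Fᵀ + Q = [8 -8; -8 20]
step 0: y = z − H·x̄ = [3]
step 0: S = H·P̄·Hᵀ + R = [58]
step 0: K = P̄·Hᵀ·S⁻¹ = [-4/29; -8/29]
step 0: x' = x̄ + K·y = [-12/29, -24/29]
step 0: P' = (I − K·H)·P̄ = [200/29 -296/29; -296/29 452/29]
step 1: x̄ = F·x = [24/29, -48/29]
step 1: P̄ = F·P·Fᵀ + Q = [568/29 -904/29; -904/29 1924/29]
step 1: y = z − H·x̄ = [63/29]
step 1: S = H·P̄·Hᵀ + R = [2018/29]
step 1: K = P̄·Hᵀ·S⁻¹ = [52/1009; -568/1009]
step 1: x' = x̄ + K·y = [948/1009, -2904/1009]
step 1: P' = (I − K·H)·P̄ = [19576/1009 -29416/1009; -29416/1009 44692/1009]
step 2: x̄ = F·x = [2904/1009, -5808/1009]
step 2: P̄ = F·P·Fᵀ + Q = [48728/1009 -89384/1009; -89384/1009 182804/1009]
step 2: y = z − H·x̄ = [123/1009]
step 2: S = H·P̄·Hᵀ + R = [99178/1009]
step 2: K = P̄·Hᵀ·S⁻¹ = [16292/49589; -48728/49589]
step 2: x' = x̄ + K·y = [144708/49589, -291384/49589]
step 2: P' = (I − K·H)·P̄ = [1868696/49589 -2819336/49589; -2819336/49589 4277732/49589]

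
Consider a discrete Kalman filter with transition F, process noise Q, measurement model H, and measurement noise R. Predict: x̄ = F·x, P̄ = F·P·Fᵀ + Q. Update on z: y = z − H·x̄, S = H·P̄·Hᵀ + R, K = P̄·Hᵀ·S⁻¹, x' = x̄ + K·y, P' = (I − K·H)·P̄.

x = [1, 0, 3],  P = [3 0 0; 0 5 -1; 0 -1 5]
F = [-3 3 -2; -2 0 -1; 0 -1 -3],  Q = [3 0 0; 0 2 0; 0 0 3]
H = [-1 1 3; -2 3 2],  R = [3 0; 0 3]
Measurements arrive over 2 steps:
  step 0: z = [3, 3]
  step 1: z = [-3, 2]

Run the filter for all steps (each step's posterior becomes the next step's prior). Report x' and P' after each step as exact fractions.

step 0: x̄ = F·x = [-9, -5, -9]
step 0: P̄ = F·P·Fᵀ + Q = [107 31 22; 31 19 14; 22 14 47]
step 0: y = z − H·x̄ = [26, 18]
step 0: S = H·P̄·Hᵀ + R = [442 376; 376 410]
step 0: K = P̄·Hᵀ·S⁻¹ = [6213/9961 -15137/19922; 913/9961 -557/19922; 9969/19922 -2336/9961]
step 0: x' = x̄ + K·y = [-9192/1423, -4440/1423, -300/1423]
step 0: P' = (I − K·H)·P̄ = [1090365/19922 592953/19922 89115/9961; 592953/19922 336549/19922 43647/9961; 89115/9961 43647/9961 40281/19922]
step 1: x̄ = F·x = [14856/1423, 18684/1423, 5340/1423]
step 1: P̄ = F·P·Fᵀ + Q = [1740597/9961 2025381/9961 1001955/9961; 2025381/9961 5154505/19922 2463423/19922; 1001955/9961 2463423/19922 641304/9961]
step 1: y = z − H·x̄ = [-24117/1423, -34174/1423]
step 1: S = H·P̄·Hᵀ + R = [14894491/19922 10467057/9961; 10467057/9961 30426171/19922]
step 1: K = P̄·Hᵀ·S⁻¹ = [257591982/500123855 -26045398/500123855; 39632798/500123855 174726653/500123855; 219076899/500123855 -52967941/500123855]
step 1: x' = x̄ + K·y = [1481074906/500123855, 1698792184/500123855, -564082763/500123855]
step 1: P' = (I − K·H)·P̄ = [14320690359/500123855 7928971566/500123855 2388164913/500123855; 7928971566/500123855 4721518479/500123855 1108783827/500123855; 2388164913/500123855 1108783827/500123855 645537261/500123855]

step 0: x' = [-9192/1423, -4440/1423, -300/1423], P' = [1090365/19922 592953/19922 89115/9961; 592953/19922 336549/19922 43647/9961; 89115/9961 43647/9961 40281/19922]
step 1: x' = [1481074906/500123855, 1698792184/500123855, -564082763/500123855], P' = [14320690359/500123855 7928971566/500123855 2388164913/500123855; 7928971566/500123855 4721518479/500123855 1108783827/500123855; 2388164913/500123855 1108783827/500123855 645537261/500123855]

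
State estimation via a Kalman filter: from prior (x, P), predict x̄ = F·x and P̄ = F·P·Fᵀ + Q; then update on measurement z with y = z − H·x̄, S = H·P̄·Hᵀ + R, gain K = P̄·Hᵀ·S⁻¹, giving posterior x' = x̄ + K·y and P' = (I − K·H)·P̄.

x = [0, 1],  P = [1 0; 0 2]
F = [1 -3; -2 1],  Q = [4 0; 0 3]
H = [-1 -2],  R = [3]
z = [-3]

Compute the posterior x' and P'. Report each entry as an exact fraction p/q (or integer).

x̄ = F·x = [-3, 1]
P̄ = F·P·Fᵀ + Q = [23 -8; -8 9]
y = z − H·x̄ = [-4]
S = H·P̄·Hᵀ + R = [30]
K = P̄·Hᵀ·S⁻¹ = [-7/30; -1/3]
x' = x̄ + K·y = [-31/15, 7/3]
P' = (I − K·H)·P̄ = [641/30 -31/3; -31/3 17/3]

x' = [-31/15, 7/3]
P' = [641/30 -31/3; -31/3 17/3]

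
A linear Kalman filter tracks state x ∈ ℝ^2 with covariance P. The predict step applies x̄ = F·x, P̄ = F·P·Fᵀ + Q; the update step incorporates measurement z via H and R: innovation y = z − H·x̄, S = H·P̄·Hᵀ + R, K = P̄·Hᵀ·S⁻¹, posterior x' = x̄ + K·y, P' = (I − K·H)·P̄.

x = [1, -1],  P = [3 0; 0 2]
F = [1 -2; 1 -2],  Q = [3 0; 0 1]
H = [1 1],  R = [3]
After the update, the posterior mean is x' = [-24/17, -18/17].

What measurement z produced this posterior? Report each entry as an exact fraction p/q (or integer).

z = [-3]

x̄ = F·x = [3, 3]
P̄ = F·P·Fᵀ + Q = [14 11; 11 12]
S = H·P̄·Hᵀ + R = [51]
K = P̄·Hᵀ·S⁻¹ = [25/51; 23/51]
x' − x̄ = [-75/17, -69/17] = K·y
y = (KᵀK)⁻¹·Kᵀ·(x' − x̄) = [-9]
z = y + H·x̄ = [-9] + [6] = [-3]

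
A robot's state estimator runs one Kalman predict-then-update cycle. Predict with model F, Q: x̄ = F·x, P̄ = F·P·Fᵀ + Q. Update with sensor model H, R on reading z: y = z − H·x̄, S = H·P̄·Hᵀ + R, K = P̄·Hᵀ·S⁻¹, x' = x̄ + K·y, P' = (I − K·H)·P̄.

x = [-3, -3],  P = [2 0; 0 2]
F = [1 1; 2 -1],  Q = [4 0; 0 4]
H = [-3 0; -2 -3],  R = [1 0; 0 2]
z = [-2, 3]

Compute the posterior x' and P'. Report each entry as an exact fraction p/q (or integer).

x̄ = F·x = [-6, -3]
P̄ = F·P·Fᵀ + Q = [8 2; 2 14]
y = z − H·x̄ = [-20, -18]
S = H·P̄·Hᵀ + R = [73 66; 66 184]
K = P̄·Hᵀ·S⁻¹ = [-741/2269 -11/4538; 483/2269 -1481/4538]
x' = x̄ + K·y = [1305/2269, -3138/2269]
P' = (I − K·H)·P̄ = [247/2269 -161/2269; -161/2269 601/2269]

x' = [1305/2269, -3138/2269]
P' = [247/2269 -161/2269; -161/2269 601/2269]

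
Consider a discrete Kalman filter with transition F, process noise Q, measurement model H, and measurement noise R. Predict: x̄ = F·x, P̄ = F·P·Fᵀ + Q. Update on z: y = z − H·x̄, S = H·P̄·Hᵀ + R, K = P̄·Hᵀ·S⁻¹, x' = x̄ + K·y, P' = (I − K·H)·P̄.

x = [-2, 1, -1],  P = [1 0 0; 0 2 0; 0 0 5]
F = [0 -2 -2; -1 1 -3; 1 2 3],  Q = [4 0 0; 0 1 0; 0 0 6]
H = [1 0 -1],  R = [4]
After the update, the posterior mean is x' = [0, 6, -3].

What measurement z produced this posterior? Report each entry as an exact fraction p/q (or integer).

z = [3]

x̄ = F·x = [0, 6, -3]
P̄ = F·P·Fᵀ + Q = [32 26 -38; 26 49 -42; -38 -42 60]
S = H·P̄·Hᵀ + R = [172]
K = P̄·Hᵀ·S⁻¹ = [35/86; 17/43; -49/86]
x' − x̄ = [0, 0, 0] = K·y
y = (KᵀK)⁻¹·Kᵀ·(x' − x̄) = [0]
z = y + H·x̄ = [0] + [3] = [3]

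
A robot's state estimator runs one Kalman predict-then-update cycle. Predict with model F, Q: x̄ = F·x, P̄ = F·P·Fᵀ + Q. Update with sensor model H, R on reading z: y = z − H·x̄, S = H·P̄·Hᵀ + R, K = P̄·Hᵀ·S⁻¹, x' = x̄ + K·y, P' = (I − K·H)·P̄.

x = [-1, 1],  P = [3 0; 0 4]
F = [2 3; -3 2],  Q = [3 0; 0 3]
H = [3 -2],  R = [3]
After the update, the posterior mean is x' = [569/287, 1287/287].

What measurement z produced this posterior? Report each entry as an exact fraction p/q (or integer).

x̄ = F·x = [1, 5]
P̄ = F·P·Fᵀ + Q = [51 6; 6 46]
S = H·P̄·Hᵀ + R = [574]
K = P̄·Hᵀ·S⁻¹ = [141/574; -37/287]
x' − x̄ = [282/287, -148/287] = K·y
y = (KᵀK)⁻¹·Kᵀ·(x' − x̄) = [4]
z = y + H·x̄ = [4] + [-7] = [-3]

z = [-3]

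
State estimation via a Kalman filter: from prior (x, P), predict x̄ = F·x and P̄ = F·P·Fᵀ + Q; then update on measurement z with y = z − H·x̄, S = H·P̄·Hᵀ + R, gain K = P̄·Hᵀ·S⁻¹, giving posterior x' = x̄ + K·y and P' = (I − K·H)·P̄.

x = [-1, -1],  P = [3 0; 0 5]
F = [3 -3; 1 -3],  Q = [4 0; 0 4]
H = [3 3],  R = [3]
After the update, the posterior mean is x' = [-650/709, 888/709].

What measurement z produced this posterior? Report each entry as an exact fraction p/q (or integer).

x̄ = F·x = [0, 2]
P̄ = F·P·Fᵀ + Q = [76 54; 54 52]
S = H·P̄·Hᵀ + R = [2127]
K = P̄·Hᵀ·S⁻¹ = [130/709; 106/709]
x' − x̄ = [-650/709, -530/709] = K·y
y = (KᵀK)⁻¹·Kᵀ·(x' − x̄) = [-5]
z = y + H·x̄ = [-5] + [6] = [1]

z = [1]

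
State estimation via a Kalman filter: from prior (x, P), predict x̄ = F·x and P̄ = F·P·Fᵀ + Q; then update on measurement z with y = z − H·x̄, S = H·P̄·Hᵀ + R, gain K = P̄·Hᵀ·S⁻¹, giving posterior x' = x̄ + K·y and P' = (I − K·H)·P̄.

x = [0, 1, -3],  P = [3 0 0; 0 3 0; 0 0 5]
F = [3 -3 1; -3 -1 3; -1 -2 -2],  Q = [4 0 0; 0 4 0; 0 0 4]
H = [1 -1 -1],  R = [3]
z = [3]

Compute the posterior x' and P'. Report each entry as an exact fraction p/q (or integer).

x̄ = F·x = [-6, -10, 4]
P̄ = F·P·Fᵀ + Q = [63 -3 -1; -3 79 -15; -1 -15 39]
y = z − H·x̄ = [3]
S = H·P̄·Hᵀ + R = [162]
K = P̄·Hᵀ·S⁻¹ = [67/162; -67/162; -25/162]
x' = x̄ + K·y = [-257/54, -607/54, 191/54]
P' = (I − K·H)·P̄ = [5717/162 4003/162 1513/162; 4003/162 8309/162 -4105/162; 1513/162 -4105/162 5693/162]

x' = [-257/54, -607/54, 191/54]
P' = [5717/162 4003/162 1513/162; 4003/162 8309/162 -4105/162; 1513/162 -4105/162 5693/162]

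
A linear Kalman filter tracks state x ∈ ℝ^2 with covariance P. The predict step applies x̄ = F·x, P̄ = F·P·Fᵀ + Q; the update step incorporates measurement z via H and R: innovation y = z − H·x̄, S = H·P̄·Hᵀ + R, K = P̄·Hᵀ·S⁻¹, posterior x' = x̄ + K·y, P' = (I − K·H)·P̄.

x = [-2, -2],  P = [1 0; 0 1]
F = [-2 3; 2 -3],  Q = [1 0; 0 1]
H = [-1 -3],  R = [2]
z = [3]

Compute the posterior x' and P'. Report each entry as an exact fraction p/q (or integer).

x̄ = F·x = [-2, 2]
P̄ = F·P·Fᵀ + Q = [14 -13; -13 14]
y = z − H·x̄ = [7]
S = H·P̄·Hᵀ + R = [64]
K = P̄·Hᵀ·S⁻¹ = [25/64; -29/64]
x' = x̄ + K·y = [47/64, -75/64]
P' = (I − K·H)·P̄ = [271/64 -107/64; -107/64 55/64]

x' = [47/64, -75/64]
P' = [271/64 -107/64; -107/64 55/64]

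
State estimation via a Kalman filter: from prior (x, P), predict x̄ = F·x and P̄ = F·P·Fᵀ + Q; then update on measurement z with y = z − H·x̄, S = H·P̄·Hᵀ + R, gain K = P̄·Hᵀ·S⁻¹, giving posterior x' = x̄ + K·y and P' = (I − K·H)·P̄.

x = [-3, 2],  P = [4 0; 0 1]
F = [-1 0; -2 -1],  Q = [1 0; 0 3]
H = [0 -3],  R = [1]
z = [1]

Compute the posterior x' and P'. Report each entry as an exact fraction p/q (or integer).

x' = [231/181, -56/181]
P' = [329/181 8/181; 8/181 20/181]

x̄ = F·x = [3, 4]
P̄ = F·P·Fᵀ + Q = [5 8; 8 20]
y = z − H·x̄ = [13]
S = H·P̄·Hᵀ + R = [181]
K = P̄·Hᵀ·S⁻¹ = [-24/181; -60/181]
x' = x̄ + K·y = [231/181, -56/181]
P' = (I − K·H)·P̄ = [329/181 8/181; 8/181 20/181]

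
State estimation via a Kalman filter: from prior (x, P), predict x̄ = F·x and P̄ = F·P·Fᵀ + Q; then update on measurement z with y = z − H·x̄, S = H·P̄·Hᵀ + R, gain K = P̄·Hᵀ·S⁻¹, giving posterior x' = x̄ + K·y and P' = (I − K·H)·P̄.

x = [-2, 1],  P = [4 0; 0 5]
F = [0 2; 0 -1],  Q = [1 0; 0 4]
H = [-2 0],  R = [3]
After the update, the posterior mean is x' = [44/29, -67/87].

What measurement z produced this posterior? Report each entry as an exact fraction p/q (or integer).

z = [-3]

x̄ = F·x = [2, -1]
P̄ = F·P·Fᵀ + Q = [21 -10; -10 9]
S = H·P̄·Hᵀ + R = [87]
K = P̄·Hᵀ·S⁻¹ = [-14/29; 20/87]
x' − x̄ = [-14/29, 20/87] = K·y
y = (KᵀK)⁻¹·Kᵀ·(x' − x̄) = [1]
z = y + H·x̄ = [1] + [-4] = [-3]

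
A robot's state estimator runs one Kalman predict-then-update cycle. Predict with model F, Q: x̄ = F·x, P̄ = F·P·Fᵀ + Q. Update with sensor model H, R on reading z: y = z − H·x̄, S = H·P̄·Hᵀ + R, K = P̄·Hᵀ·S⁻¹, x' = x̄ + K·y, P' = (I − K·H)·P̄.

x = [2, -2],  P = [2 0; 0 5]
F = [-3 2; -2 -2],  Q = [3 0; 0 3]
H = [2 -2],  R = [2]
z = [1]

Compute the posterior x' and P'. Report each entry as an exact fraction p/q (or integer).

x̄ = F·x = [-10, 0]
P̄ = F·P·Fᵀ + Q = [41 -8; -8 31]
y = z − H·x̄ = [21]
S = H·P̄·Hᵀ + R = [354]
K = P̄·Hᵀ·S⁻¹ = [49/177; -13/59]
x' = x̄ + K·y = [-247/59, -273/59]
P' = (I − K·H)·P̄ = [2455/177 802/59; 802/59 815/59]

x' = [-247/59, -273/59]
P' = [2455/177 802/59; 802/59 815/59]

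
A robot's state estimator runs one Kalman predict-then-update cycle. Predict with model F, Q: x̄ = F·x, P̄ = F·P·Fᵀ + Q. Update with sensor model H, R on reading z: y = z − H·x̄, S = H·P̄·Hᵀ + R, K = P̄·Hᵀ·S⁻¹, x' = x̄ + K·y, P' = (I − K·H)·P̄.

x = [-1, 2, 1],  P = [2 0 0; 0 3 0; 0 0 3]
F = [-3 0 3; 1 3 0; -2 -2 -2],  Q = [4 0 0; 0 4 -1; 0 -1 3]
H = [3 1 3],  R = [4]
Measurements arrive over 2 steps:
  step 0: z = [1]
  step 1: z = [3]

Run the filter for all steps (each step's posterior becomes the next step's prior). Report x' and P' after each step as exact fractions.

step 0: x̄ = F·x = [6, 5, -4]
step 0: P̄ = F·P·Fᵀ + Q = [49 -6 -6; -6 33 -23; -6 -23 35]
step 0: y = z − H·x̄ = [-10]
step 0: S = H·P̄·Hᵀ + R = [511]
step 0: K = P̄·Hᵀ·S⁻¹ = [123/511; -54/511; 64/511]
step 0: x' = x̄ + K·y = [1836/511, 3095/511, -2684/511]
step 0: P' = (I − K·H)·P̄ = [9910/511 3576/511 -10938/511; 3576/511 13947/511 -8297/511; -10938/511 -8297/511 13789/511]
step 1: x̄ = F·x = [-13560/511, 11121/511, -642/73]
step 1: P̄ = F·P·Fᵀ + Q = [412219/511 -169401/511 6852/73; -169401/511 158933/511 -8709/73; 6852/73 -8709/73 3835/73]
step 1: y = z − H·x̄ = [44574/511]
step 1: S = H·P̄·Hᵀ + R = [3593721/511]
step 1: K = P̄·Hᵀ·S⁻¹ = [403716/1197907; -532159/3593721; 54488/1197907]
step 1: x' = x̄ + K·y = [3427824/1197907, 10597075/1197907, -5782086/1197907]
step 1: P' = (I − K·H)·P̄ = [9472015/1197907 23315967/1197907 -16705716/1197907; 23315967/1197907 563537492/3593721 -86167759/1197907; -16705716/1197907 -86167759/1197907 45500953/1197907]

step 0: x' = [1836/511, 3095/511, -2684/511], P' = [9910/511 3576/511 -10938/511; 3576/511 13947/511 -8297/511; -10938/511 -8297/511 13789/511]
step 1: x' = [3427824/1197907, 10597075/1197907, -5782086/1197907], P' = [9472015/1197907 23315967/1197907 -16705716/1197907; 23315967/1197907 563537492/3593721 -86167759/1197907; -16705716/1197907 -86167759/1197907 45500953/1197907]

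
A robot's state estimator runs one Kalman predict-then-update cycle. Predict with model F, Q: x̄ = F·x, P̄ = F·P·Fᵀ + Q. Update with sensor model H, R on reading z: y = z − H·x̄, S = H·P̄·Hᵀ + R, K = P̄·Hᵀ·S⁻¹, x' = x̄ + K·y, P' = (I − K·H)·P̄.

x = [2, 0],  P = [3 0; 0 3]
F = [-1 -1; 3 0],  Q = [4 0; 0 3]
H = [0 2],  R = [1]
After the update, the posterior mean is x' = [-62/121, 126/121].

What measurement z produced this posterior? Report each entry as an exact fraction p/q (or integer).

z = [2]

x̄ = F·x = [-2, 6]
P̄ = F·P·Fᵀ + Q = [10 -9; -9 30]
S = H·P̄·Hᵀ + R = [121]
K = P̄·Hᵀ·S⁻¹ = [-18/121; 60/121]
x' − x̄ = [180/121, -600/121] = K·y
y = (KᵀK)⁻¹·Kᵀ·(x' − x̄) = [-10]
z = y + H·x̄ = [-10] + [12] = [2]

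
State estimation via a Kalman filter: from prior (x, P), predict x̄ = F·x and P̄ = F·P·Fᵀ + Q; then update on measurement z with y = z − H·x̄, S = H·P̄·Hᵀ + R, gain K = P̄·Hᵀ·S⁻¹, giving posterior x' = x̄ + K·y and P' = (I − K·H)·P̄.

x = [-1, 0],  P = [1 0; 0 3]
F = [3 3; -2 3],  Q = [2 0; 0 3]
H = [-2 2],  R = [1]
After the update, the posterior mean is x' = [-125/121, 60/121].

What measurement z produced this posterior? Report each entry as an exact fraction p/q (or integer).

x̄ = F·x = [-3, 2]
P̄ = F·P·Fᵀ + Q = [38 21; 21 34]
S = H·P̄·Hᵀ + R = [121]
K = P̄·Hᵀ·S⁻¹ = [-34/121; 26/121]
x' − x̄ = [238/121, -182/121] = K·y
y = (KᵀK)⁻¹·Kᵀ·(x' − x̄) = [-7]
z = y + H·x̄ = [-7] + [10] = [3]

z = [3]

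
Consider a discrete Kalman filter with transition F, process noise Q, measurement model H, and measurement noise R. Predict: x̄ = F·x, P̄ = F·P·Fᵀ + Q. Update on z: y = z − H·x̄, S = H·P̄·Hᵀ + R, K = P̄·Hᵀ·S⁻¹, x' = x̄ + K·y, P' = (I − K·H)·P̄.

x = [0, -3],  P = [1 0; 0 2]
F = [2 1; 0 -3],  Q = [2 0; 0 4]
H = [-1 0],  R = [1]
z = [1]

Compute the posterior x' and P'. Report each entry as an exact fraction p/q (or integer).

x̄ = F·x = [-3, 9]
P̄ = F·P·Fᵀ + Q = [8 -6; -6 22]
y = z − H·x̄ = [-2]
S = H·P̄·Hᵀ + R = [9]
K = P̄·Hᵀ·S⁻¹ = [-8/9; 2/3]
x' = x̄ + K·y = [-11/9, 23/3]
P' = (I − K·H)·P̄ = [8/9 -2/3; -2/3 18]

x' = [-11/9, 23/3]
P' = [8/9 -2/3; -2/3 18]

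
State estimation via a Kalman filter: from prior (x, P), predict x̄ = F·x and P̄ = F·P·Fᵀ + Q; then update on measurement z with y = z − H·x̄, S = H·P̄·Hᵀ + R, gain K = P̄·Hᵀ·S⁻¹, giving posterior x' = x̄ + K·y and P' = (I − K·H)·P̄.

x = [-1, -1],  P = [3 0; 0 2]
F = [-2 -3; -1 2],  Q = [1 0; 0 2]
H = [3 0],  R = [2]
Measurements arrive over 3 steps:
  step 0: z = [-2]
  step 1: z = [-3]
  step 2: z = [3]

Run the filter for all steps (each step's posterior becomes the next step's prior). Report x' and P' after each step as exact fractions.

step 0: x̄ = F·x = [5, -1]
step 0: P̄ = F·P·Fᵀ + Q = [31 -6; -6 13]
step 0: y = z − H·x̄ = [-17]
step 0: S = H·P̄·Hᵀ + R = [281]
step 0: K = P̄·Hᵀ·S⁻¹ = [93/281; -18/281]
step 0: x' = x̄ + K·y = [-176/281, 25/281]
step 0: P' = (I − K·H)·P̄ = [62/281 -12/281; -12/281 3329/281]
step 1: x̄ = F·x = [277/281, 226/281]
step 1: P̄ = F·P·Fᵀ + Q = [30346/281 -19838/281; -19838/281 13988/281]
step 1: y = z − H·x̄ = [-1674/281]
step 1: S = H·P̄·Hᵀ + R = [273676/281]
step 1: K = P̄·Hᵀ·S⁻¹ = [45519/136838; -2289/10526]
step 1: x' = x̄ + K·y = [-68140/68419, 11051/5263]
step 1: P' = (I − K·H)·P̄ = [15173/68419 -763/5263; -763/5263 19591/5263]
step 2: x̄ = F·x = [-15511/3601, 355466/68419]
step 2: P̄ = F·P·Fᵀ + Q = [121170/3601 -78307/3601; -78307/3601 1210419/68419]
step 2: y = z − H·x̄ = [57336/3601]
step 2: S = H·P̄·Hᵀ + R = [1097732/3601]
step 2: K = P̄·Hᵀ·S⁻¹ = [181755/548866; -234921/1097732]
step 2: x' = x̄ + K·y = [264877/274433, 9322912/5214227]
step 2: P' = (I − K·H)·P̄ = [60585/274433 -78307/548866; -78307/548866 77796729/20856908]

step 0: x' = [-176/281, 25/281], P' = [62/281 -12/281; -12/281 3329/281]
step 1: x' = [-68140/68419, 11051/5263], P' = [15173/68419 -763/5263; -763/5263 19591/5263]
step 2: x' = [264877/274433, 9322912/5214227], P' = [60585/274433 -78307/548866; -78307/548866 77796729/20856908]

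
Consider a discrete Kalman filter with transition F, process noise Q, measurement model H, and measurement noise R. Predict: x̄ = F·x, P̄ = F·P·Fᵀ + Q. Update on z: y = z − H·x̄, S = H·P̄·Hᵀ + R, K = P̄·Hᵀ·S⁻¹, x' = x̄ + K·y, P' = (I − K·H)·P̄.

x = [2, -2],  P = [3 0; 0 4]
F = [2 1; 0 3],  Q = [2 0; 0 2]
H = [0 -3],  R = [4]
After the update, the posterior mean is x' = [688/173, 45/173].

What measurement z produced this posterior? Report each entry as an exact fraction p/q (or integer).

z = [-1]

x̄ = F·x = [2, -6]
P̄ = F·P·Fᵀ + Q = [18 12; 12 38]
S = H·P̄·Hᵀ + R = [346]
K = P̄·Hᵀ·S⁻¹ = [-18/173; -57/173]
x' − x̄ = [342/173, 1083/173] = K·y
y = (KᵀK)⁻¹·Kᵀ·(x' − x̄) = [-19]
z = y + H·x̄ = [-19] + [18] = [-1]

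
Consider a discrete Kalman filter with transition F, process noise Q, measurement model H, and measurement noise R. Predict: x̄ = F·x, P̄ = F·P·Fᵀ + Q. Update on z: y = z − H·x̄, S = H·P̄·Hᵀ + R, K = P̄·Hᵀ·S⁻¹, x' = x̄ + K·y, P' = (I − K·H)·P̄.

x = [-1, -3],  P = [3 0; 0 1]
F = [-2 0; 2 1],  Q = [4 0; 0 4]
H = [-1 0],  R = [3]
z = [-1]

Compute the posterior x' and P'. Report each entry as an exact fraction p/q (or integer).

x̄ = F·x = [2, -5]
P̄ = F·P·Fᵀ + Q = [16 -12; -12 17]
y = z − H·x̄ = [1]
S = H·P̄·Hᵀ + R = [19]
K = P̄·Hᵀ·S⁻¹ = [-16/19; 12/19]
x' = x̄ + K·y = [22/19, -83/19]
P' = (I − K·H)·P̄ = [48/19 -36/19; -36/19 179/19]

x' = [22/19, -83/19]
P' = [48/19 -36/19; -36/19 179/19]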